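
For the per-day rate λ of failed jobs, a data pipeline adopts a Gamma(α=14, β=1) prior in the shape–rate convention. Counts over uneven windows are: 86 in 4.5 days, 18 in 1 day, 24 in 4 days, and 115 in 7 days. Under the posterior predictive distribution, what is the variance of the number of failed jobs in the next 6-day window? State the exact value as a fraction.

Total count: 86 + 18 + 24 + 115 = 243.
Total exposure: 4.5 + 1 + 4 + 7 = 16.5 days.
By Gamma–Poisson conjugacy, the posterior is Gamma(α + Σx, β + Σt) = Gamma(14 + 243, 1 + 16.5) = Gamma(257, 35/2).
The posterior predictive for a window of length T is Negative Binomial with variance T·α'·(β'+T)/β'² = 6·257·(47/2)/(1225/4) = 144948/1225.

144948/1225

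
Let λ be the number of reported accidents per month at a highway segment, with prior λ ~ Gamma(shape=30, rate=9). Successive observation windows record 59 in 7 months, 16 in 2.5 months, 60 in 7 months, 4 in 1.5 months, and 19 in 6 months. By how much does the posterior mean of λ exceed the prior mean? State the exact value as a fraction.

Total count: 59 + 16 + 60 + 4 + 19 = 158.
Total exposure: 7 + 2.5 + 7 + 1.5 + 6 = 24 months.
The Gamma prior is conjugate for the Poisson rate, so λ | data ~ Gamma(30+158, 9+24) = Gamma(188, 33).
Posterior mean = 188/33 = 188/33; prior mean = 30/9 = 10/3. Difference = 188/33 − 10/3 = 26/11.

26/11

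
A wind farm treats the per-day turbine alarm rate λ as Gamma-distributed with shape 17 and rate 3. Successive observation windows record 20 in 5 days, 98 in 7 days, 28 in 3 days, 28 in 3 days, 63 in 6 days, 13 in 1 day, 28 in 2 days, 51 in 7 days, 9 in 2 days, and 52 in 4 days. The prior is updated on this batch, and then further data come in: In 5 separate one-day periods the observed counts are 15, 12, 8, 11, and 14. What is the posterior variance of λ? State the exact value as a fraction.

Total count: 20 + 98 + 28 + 28 + 63 + 13 + 28 + 51 + 9 + 52 = 390.
Total exposure: 5 + 7 + 3 + 3 + 6 + 1 + 2 + 7 + 2 + 4 = 40 days.
After the first batch: Gamma(17 + 390, 3 + 40) = Gamma(407, 43).
Total count: 15 + 12 + 8 + 11 + 14 = 60.
Total exposure: 5 days.
After the second batch: Gamma(407 + 60, 43 + 5) = Gamma(467, 48).
Posterior variance = α'/β'² = 467/2304.

467/2304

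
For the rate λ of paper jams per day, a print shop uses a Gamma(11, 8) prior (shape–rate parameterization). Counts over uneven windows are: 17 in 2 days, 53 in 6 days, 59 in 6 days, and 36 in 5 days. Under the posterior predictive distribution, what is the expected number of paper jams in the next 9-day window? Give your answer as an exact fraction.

176/3

Total count: 17 + 53 + 59 + 36 = 165.
Total exposure: 2 + 6 + 6 + 5 = 19 days.
By Gamma–Poisson conjugacy, the posterior is Gamma(α + Σx, β + Σt) = Gamma(11 + 165, 8 + 19) = Gamma(176, 27).
Predictive mean over a 9-day window = T·E[λ|data] = 9·176/27 = 176/3.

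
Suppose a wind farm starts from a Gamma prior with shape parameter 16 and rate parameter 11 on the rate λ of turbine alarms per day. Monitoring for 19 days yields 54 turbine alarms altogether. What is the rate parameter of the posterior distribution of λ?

Total count 54 over total exposure 19 days.
Gamma(α, β) with Poisson data over total exposure Σt gives posterior Gamma(α+Σx, β+Σt) = Gamma(70, 30).

30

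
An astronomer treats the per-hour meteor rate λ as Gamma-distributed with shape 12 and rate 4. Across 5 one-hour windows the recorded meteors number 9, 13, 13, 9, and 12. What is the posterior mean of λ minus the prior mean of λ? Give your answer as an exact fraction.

41/9

Total count: 9 + 13 + 13 + 9 + 12 = 56.
Total exposure: 5 hours.
Gamma(α, β) with Poisson data over total exposure Σt gives posterior Gamma(α+Σx, β+Σt) = Gamma(68, 9).
Posterior mean = 68/9 = 68/9; prior mean = 12/4 = 3. Difference = 68/9 − 3 = 41/9.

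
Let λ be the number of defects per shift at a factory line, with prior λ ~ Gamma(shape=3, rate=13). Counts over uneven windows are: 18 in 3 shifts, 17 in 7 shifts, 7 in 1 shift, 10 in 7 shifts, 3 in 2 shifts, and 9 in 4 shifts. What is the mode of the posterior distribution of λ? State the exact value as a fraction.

Total count: 18 + 17 + 7 + 10 + 3 + 9 = 64.
Total exposure: 3 + 7 + 1 + 7 + 2 + 4 = 24 shifts.
By Gamma–Poisson conjugacy, the posterior is Gamma(α + Σx, β + Σt) = Gamma(3 + 64, 13 + 24) = Gamma(67, 37).
Posterior mode = (α'−1)/β' = 66/37.

66/37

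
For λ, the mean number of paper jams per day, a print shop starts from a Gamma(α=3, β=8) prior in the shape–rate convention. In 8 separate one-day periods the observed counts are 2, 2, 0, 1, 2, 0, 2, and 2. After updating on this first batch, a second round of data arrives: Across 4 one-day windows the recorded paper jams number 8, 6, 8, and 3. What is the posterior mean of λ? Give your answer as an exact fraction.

Total count: 2 + 2 + 0 + 1 + 2 + 0 + 2 + 2 = 11.
Total exposure: 8 days.
After the first batch: Gamma(3 + 11, 8 + 8) = Gamma(14, 16).
Total count: 8 + 6 + 8 + 3 = 25.
Total exposure: 4 days.
After the second batch: Gamma(14 + 25, 16 + 4) = Gamma(39, 20).
Posterior mean = α'/β' = 39/20.

39/20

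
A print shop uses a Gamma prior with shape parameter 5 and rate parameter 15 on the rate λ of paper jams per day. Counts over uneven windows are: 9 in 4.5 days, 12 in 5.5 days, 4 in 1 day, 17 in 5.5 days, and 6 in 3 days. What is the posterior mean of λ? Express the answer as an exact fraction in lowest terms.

Total count: 9 + 12 + 4 + 17 + 6 = 48.
Total exposure: 4.5 + 5.5 + 1 + 5.5 + 3 = 19.5 days.
By Gamma–Poisson conjugacy, the posterior is Gamma(α + Σx, β + Σt) = Gamma(5 + 48, 15 + 19.5) = Gamma(53, 69/2).
Posterior mean = α'/β' = 53/(69/2) = 106/69.

106/69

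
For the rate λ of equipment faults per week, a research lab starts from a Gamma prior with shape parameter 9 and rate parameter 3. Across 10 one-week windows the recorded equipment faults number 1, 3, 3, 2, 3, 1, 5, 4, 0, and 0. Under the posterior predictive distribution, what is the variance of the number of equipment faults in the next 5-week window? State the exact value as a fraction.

Total count: 1 + 3 + 3 + 2 + 3 + 1 + 5 + 4 + 0 + 0 = 22.
Total exposure: 10 weeks.
Conjugate update: add total count to the shape and total exposure to the rate, giving Gamma(31, 13).
The posterior predictive for a window of length T is Negative Binomial with variance T·α'·(β'+T)/β'² = 5·31·18/169 = 2790/169.

2790/169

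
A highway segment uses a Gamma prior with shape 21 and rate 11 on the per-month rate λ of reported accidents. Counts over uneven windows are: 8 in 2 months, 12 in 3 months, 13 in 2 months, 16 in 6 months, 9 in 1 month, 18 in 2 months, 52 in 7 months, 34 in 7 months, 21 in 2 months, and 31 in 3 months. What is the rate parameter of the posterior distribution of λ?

46

Total count: 8 + 12 + 13 + 16 + 9 + 18 + 52 + 34 + 21 + 31 = 214.
Total exposure: 2 + 3 + 2 + 6 + 1 + 2 + 7 + 7 + 2 + 3 = 35 months.
Posterior: α' = 21 + 214 = 235, β' = 11 + 35 = 46.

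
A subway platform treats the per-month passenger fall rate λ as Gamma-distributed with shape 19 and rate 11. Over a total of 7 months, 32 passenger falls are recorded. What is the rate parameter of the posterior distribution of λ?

Total count 32 over total exposure 7 months.
The Gamma prior is conjugate for the Poisson rate, so λ | data ~ Gamma(19+32, 11+7) = Gamma(51, 18).

18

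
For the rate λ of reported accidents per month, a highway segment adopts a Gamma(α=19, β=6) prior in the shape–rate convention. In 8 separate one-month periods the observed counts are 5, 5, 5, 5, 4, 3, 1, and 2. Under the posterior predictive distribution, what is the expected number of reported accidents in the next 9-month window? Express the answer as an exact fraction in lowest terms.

63/2

Total count: 5 + 5 + 5 + 5 + 4 + 3 + 1 + 2 = 30.
Total exposure: 8 months.
The Gamma prior is conjugate for the Poisson rate, so λ | data ~ Gamma(19+30, 6+8) = Gamma(49, 14).
Predictive mean over a 9-month window = T·E[λ|data] = 9·49/14 = 63/2.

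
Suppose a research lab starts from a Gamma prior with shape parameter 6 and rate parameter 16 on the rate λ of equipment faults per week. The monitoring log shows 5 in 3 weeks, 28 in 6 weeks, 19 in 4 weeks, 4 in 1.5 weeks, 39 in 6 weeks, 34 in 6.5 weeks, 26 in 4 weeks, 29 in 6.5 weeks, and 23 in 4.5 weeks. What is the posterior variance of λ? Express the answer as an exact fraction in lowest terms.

213/3364

Total count: 5 + 28 + 19 + 4 + 39 + 34 + 26 + 29 + 23 = 207.
Total exposure: 3 + 6 + 4 + 1.5 + 6 + 6.5 + 4 + 6.5 + 4.5 = 42 weeks.
Conjugate update: add total count to the shape and total exposure to the rate, giving Gamma(213, 58).
Posterior variance = α'/β'² = 213/3364.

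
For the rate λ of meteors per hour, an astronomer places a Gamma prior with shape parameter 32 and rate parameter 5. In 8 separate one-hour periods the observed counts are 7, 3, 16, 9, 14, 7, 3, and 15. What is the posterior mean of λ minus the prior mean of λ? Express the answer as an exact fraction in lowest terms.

Total count: 7 + 3 + 16 + 9 + 14 + 7 + 3 + 15 = 74.
Total exposure: 8 hours.
Posterior: α' = 32 + 74 = 106, β' = 5 + 8 = 13.
Posterior mean = 106/13 = 106/13; prior mean = 32/5 = 32/5. Difference = 106/13 − 32/5 = 114/65.

114/65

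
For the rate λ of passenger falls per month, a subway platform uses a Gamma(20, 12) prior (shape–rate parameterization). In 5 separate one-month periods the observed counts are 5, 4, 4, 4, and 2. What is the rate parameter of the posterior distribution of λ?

Total count: 5 + 4 + 4 + 4 + 2 = 19.
Total exposure: 5 months.
By Gamma–Poisson conjugacy, the posterior is Gamma(α + Σx, β + Σt) = Gamma(20 + 19, 12 + 5) = Gamma(39, 17).

17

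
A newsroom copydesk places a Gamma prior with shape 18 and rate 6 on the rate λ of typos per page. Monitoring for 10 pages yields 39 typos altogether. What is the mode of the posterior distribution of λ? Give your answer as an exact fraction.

7/2

Total count 39 over total exposure 10 pages.
Gamma(α, β) with Poisson data over total exposure Σt gives posterior Gamma(α+Σx, β+Σt) = Gamma(57, 16).
Posterior mode = (α'−1)/β' = 56/16 = 7/2.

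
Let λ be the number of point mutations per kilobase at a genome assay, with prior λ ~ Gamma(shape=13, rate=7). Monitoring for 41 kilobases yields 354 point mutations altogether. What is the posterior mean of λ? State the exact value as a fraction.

Total count 354 over total exposure 41 kilobases.
By Gamma–Poisson conjugacy, the posterior is Gamma(α + Σx, β + Σt) = Gamma(13 + 354, 7 + 41) = Gamma(367, 48).
Posterior mean = α'/β' = 367/48.

367/48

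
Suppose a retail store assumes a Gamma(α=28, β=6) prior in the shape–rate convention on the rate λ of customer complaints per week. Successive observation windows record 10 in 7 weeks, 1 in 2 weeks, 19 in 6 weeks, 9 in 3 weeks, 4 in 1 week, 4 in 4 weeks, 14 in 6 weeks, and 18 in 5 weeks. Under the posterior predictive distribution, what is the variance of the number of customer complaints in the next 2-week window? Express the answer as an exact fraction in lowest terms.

Total count: 10 + 1 + 19 + 9 + 4 + 4 + 14 + 18 = 79.
Total exposure: 7 + 2 + 6 + 3 + 1 + 4 + 6 + 5 = 34 weeks.
Conjugate update: add total count to the shape and total exposure to the rate, giving Gamma(107, 40).
The posterior predictive for a window of length T is Negative Binomial with variance T·α'·(β'+T)/β'² = 2·107·42/1600 = 2247/400.

2247/400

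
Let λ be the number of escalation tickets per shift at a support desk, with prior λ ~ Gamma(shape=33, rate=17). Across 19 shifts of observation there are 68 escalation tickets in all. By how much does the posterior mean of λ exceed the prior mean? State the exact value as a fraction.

Total count 68 over total exposure 19 shifts.
By Gamma–Poisson conjugacy, the posterior is Gamma(α + Σx, β + Σt) = Gamma(33 + 68, 17 + 19) = Gamma(101, 36).
Posterior mean = 101/36 = 101/36; prior mean = 33/17 = 33/17. Difference = 101/36 − 33/17 = 529/612.

529/612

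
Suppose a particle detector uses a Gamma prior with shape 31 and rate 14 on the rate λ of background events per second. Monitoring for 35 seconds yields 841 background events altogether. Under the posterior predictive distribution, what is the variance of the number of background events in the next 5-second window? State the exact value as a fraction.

235440/2401

Total count 841 over total exposure 35 seconds.
Posterior: α' = 31 + 841 = 872, β' = 14 + 35 = 49.
The posterior predictive for a window of length T is Negative Binomial with variance T·α'·(β'+T)/β'² = 5·872·54/2401 = 235440/2401.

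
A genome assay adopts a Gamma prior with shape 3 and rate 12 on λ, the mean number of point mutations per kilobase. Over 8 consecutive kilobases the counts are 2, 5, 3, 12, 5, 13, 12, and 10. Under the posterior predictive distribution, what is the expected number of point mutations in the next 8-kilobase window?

26

Total count: 2 + 5 + 3 + 12 + 5 + 13 + 12 + 10 = 62.
Total exposure: 8 kilobases.
Conjugate update: add total count to the shape and total exposure to the rate, giving Gamma(65, 20).
Predictive mean over an 8-kilobase window = T·E[λ|data] = 8·65/20 = 26.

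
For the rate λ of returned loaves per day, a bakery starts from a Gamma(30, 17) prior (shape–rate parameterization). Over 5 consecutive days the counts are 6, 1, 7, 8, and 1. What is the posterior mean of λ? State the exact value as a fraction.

53/22

Total count: 6 + 1 + 7 + 8 + 1 = 23.
Total exposure: 5 days.
Gamma(α, β) with Poisson data over total exposure Σt gives posterior Gamma(α+Σx, β+Σt) = Gamma(53, 22).
Posterior mean = α'/β' = 53/22.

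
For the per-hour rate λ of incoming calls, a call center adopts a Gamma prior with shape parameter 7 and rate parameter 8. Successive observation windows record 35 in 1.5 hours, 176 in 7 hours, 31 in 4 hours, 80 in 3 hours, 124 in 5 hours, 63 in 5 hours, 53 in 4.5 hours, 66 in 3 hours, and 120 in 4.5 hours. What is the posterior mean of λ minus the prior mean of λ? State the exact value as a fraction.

11443/728

Total count: 35 + 176 + 31 + 80 + 124 + 63 + 53 + 66 + 120 = 748.
Total exposure: 1.5 + 7 + 4 + 3 + 5 + 5 + 4.5 + 3 + 4.5 = 37.5 hours.
Posterior: α' = 7 + 748 = 755, β' = 8 + 37.5 = 91/2.
Posterior mean = 755/(91/2) = 1510/91; prior mean = 7/8 = 7/8. Difference = 1510/91 − 7/8 = 11443/728.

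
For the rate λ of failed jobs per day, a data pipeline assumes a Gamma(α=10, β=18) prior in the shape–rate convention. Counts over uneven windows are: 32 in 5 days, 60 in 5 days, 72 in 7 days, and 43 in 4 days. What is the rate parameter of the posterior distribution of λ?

Total count: 32 + 60 + 72 + 43 = 207.
Total exposure: 5 + 5 + 7 + 4 = 21 days.
Conjugate update: add total count to the shape and total exposure to the rate, giving Gamma(217, 39).

39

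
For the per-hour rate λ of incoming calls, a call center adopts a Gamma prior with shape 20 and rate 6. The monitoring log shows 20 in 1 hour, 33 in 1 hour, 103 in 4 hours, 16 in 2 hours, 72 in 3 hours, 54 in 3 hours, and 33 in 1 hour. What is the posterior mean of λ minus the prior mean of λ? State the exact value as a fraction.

Total count: 20 + 33 + 103 + 16 + 72 + 54 + 33 = 331.
Total exposure: 1 + 1 + 4 + 2 + 3 + 3 + 1 = 15 hours.
By Gamma–Poisson conjugacy, the posterior is Gamma(α + Σx, β + Σt) = Gamma(20 + 331, 6 + 15) = Gamma(351, 21).
Posterior mean = 351/21 = 117/7; prior mean = 20/6 = 10/3. Difference = 117/7 − 10/3 = 281/21.

281/21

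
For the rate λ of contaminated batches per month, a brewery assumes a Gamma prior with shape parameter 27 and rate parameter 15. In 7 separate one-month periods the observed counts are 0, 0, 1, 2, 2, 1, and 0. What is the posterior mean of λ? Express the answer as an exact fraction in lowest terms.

3/2

Total count: 0 + 0 + 1 + 2 + 2 + 1 + 0 = 6.
Total exposure: 7 months.
By Gamma–Poisson conjugacy, the posterior is Gamma(α + Σx, β + Σt) = Gamma(27 + 6, 15 + 7) = Gamma(33, 22).
Posterior mean = α'/β' = 33/22 = 3/2.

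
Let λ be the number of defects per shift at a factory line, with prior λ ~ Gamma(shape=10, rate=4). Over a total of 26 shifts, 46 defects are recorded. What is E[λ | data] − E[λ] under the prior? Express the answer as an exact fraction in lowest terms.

-19/30

Total count 46 over total exposure 26 shifts.
Posterior: α' = 10 + 46 = 56, β' = 4 + 26 = 30.
Posterior mean = 56/30 = 28/15; prior mean = 10/4 = 5/2. Difference = 28/15 − 5/2 = -19/30.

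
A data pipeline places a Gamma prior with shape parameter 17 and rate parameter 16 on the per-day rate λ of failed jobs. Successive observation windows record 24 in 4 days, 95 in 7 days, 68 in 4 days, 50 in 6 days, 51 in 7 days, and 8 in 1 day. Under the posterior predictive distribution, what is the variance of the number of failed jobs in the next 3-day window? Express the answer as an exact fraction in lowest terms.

Total count: 24 + 95 + 68 + 50 + 51 + 8 = 296.
Total exposure: 4 + 7 + 4 + 6 + 7 + 1 = 29 days.
The Gamma prior is conjugate for the Poisson rate, so λ | data ~ Gamma(17+296, 16+29) = Gamma(313, 45).
The posterior predictive for a window of length T is Negative Binomial with variance T·α'·(β'+T)/β'² = 3·313·48/2025 = 5008/225.

5008/225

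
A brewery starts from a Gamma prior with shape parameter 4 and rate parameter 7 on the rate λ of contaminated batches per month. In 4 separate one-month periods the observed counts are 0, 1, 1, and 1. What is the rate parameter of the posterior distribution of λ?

11

Total count: 0 + 1 + 1 + 1 = 3.
Total exposure: 4 months.
By Gamma–Poisson conjugacy, the posterior is Gamma(α + Σx, β + Σt) = Gamma(4 + 3, 7 + 4) = Gamma(7, 11).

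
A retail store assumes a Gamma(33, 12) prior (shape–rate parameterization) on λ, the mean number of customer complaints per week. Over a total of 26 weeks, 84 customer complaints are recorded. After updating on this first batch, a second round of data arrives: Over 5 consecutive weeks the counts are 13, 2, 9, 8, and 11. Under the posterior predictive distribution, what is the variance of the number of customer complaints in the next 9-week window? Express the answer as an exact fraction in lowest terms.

74880/1849

Total count 84 over total exposure 26 weeks.
After the first batch: Gamma(33 + 84, 12 + 26) = Gamma(117, 38).
Total count: 13 + 2 + 9 + 8 + 11 = 43.
Total exposure: 5 weeks.
After the second batch: Gamma(117 + 43, 38 + 5) = Gamma(160, 43).
The posterior predictive for a window of length T is Negative Binomial with variance T·α'·(β'+T)/β'² = 9·160·52/1849 = 74880/1849.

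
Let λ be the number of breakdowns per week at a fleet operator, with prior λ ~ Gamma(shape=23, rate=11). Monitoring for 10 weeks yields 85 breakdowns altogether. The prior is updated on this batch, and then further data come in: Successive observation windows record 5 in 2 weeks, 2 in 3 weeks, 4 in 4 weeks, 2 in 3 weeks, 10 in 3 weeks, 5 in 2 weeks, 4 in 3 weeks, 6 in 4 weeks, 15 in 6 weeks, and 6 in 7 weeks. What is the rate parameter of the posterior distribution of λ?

58

Total count 85 over total exposure 10 weeks.
After the first batch: Gamma(23 + 85, 11 + 10) = Gamma(108, 21).
Total count: 5 + 2 + 4 + 2 + 10 + 5 + 4 + 6 + 15 + 6 = 59.
Total exposure: 2 + 3 + 4 + 3 + 3 + 2 + 3 + 4 + 6 + 7 = 37 weeks.
After the second batch: Gamma(108 + 59, 21 + 37) = Gamma(167, 58).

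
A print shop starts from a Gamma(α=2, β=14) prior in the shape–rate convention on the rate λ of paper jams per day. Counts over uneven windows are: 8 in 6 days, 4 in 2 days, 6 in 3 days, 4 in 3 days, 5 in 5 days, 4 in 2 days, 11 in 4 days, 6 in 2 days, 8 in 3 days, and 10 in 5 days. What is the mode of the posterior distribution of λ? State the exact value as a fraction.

Total count: 8 + 4 + 6 + 4 + 5 + 4 + 11 + 6 + 8 + 10 = 66.
Total exposure: 6 + 2 + 3 + 3 + 5 + 2 + 4 + 2 + 3 + 5 = 35 days.
Posterior: α' = 2 + 66 = 68, β' = 14 + 35 = 49.
Posterior mode = (α'−1)/β' = 67/49.

67/49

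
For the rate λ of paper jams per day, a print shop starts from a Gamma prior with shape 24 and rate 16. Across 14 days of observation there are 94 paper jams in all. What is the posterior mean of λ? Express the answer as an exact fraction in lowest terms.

59/15

Total count 94 over total exposure 14 days.
By Gamma–Poisson conjugacy, the posterior is Gamma(α + Σx, β + Σt) = Gamma(24 + 94, 16 + 14) = Gamma(118, 30).
Posterior mean = α'/β' = 118/30 = 59/15.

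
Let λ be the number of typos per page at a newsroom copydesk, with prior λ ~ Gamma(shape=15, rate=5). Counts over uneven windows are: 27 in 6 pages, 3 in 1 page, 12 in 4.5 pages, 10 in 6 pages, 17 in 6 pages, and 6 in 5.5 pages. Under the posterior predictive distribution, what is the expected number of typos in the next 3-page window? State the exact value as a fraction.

135/17

Total count: 27 + 3 + 12 + 10 + 17 + 6 = 75.
Total exposure: 6 + 1 + 4.5 + 6 + 6 + 5.5 = 29 pages.
Posterior: α' = 15 + 75 = 90, β' = 5 + 29 = 34.
Predictive mean over a 3-page window = T·E[λ|data] = 3·90/34 = 135/17.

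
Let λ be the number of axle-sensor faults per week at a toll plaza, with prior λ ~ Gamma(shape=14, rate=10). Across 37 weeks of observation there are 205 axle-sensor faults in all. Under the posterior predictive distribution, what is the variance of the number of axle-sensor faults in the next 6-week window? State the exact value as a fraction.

69642/2209

Total count 205 over total exposure 37 weeks.
By Gamma–Poisson conjugacy, the posterior is Gamma(α + Σx, β + Σt) = Gamma(14 + 205, 10 + 37) = Gamma(219, 47).
The posterior predictive for a window of length T is Negative Binomial with variance T·α'·(β'+T)/β'² = 6·219·53/2209 = 69642/2209.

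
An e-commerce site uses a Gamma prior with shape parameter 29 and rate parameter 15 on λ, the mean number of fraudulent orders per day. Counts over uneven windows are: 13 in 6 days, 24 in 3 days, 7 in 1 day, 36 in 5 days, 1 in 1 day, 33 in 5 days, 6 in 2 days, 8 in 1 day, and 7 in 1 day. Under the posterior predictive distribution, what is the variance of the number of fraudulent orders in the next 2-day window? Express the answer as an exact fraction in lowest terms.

Total count: 13 + 24 + 7 + 36 + 1 + 33 + 6 + 8 + 7 = 135.
Total exposure: 6 + 3 + 1 + 5 + 1 + 5 + 2 + 1 + 1 = 25 days.
The Gamma prior is conjugate for the Poisson rate, so λ | data ~ Gamma(29+135, 15+25) = Gamma(164, 40).
The posterior predictive for a window of length T is Negative Binomial with variance T·α'·(β'+T)/β'² = 2·164·42/1600 = 861/100.

861/100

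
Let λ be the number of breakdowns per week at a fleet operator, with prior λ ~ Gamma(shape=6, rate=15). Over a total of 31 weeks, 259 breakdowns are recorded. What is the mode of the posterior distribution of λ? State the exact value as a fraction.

Total count 259 over total exposure 31 weeks.
The Gamma prior is conjugate for the Poisson rate, so λ | data ~ Gamma(6+259, 15+31) = Gamma(265, 46).
Posterior mode = (α'−1)/β' = 264/46 = 132/23.

132/23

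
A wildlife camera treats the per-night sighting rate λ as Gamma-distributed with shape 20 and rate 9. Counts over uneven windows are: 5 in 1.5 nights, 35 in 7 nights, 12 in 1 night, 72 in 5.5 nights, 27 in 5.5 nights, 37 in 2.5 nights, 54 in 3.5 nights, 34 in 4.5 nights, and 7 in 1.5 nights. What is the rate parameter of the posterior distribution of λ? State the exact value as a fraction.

Total count: 5 + 35 + 12 + 72 + 27 + 37 + 54 + 34 + 7 = 283.
Total exposure: 1.5 + 7 + 1 + 5.5 + 5.5 + 2.5 + 3.5 + 4.5 + 1.5 = 32.5 nights.
By Gamma–Poisson conjugacy, the posterior is Gamma(α + Σx, β + Σt) = Gamma(20 + 283, 9 + 32.5) = Gamma(303, 83/2).

83/2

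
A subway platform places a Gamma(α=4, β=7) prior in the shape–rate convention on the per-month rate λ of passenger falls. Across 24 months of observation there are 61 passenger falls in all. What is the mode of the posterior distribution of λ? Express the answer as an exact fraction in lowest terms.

64/31

Total count 61 over total exposure 24 months.
Conjugate update: add total count to the shape and total exposure to the rate, giving Gamma(65, 31).
Posterior mode = (α'−1)/β' = 64/31.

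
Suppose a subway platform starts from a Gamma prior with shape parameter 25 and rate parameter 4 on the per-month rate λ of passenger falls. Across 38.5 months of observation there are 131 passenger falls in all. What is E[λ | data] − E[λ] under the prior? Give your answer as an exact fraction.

Total count 131 over total exposure 38.5 months.
Posterior: α' = 25 + 131 = 156, β' = 4 + 38.5 = 85/2.
Posterior mean = 156/(85/2) = 312/85; prior mean = 25/4 = 25/4. Difference = 312/85 − 25/4 = -877/340.

-877/340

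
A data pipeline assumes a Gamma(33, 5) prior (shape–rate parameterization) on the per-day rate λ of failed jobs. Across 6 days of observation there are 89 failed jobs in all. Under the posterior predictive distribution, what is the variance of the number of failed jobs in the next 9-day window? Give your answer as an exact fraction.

Total count 89 over total exposure 6 days.
Posterior: α' = 33 + 89 = 122, β' = 5 + 6 = 11.
The posterior predictive for a window of length T is Negative Binomial with variance T·α'·(β'+T)/β'² = 9·122·20/121 = 21960/121.

21960/121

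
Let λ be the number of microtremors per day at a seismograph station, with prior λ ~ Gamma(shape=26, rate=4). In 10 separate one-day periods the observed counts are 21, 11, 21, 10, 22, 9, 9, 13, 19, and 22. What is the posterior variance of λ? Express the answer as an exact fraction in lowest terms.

Total count: 21 + 11 + 21 + 10 + 22 + 9 + 9 + 13 + 19 + 22 = 157.
Total exposure: 10 days.
By Gamma–Poisson conjugacy, the posterior is Gamma(α + Σx, β + Σt) = Gamma(26 + 157, 4 + 10) = Gamma(183, 14).
Posterior variance = α'/β'² = 183/196.

183/196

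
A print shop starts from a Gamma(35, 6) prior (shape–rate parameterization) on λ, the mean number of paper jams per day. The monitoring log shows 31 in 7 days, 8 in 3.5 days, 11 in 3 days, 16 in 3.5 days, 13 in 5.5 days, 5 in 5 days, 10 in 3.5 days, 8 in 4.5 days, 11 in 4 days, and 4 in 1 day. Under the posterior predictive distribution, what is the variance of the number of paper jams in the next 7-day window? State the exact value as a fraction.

Total count: 31 + 8 + 11 + 16 + 13 + 5 + 10 + 8 + 11 + 4 = 117.
Total exposure: 7 + 3.5 + 3 + 3.5 + 5.5 + 5 + 3.5 + 4.5 + 4 + 1 = 40.5 days.
Gamma(α, β) with Poisson data over total exposure Σt gives posterior Gamma(α+Σx, β+Σt) = Gamma(152, 93/2).
The posterior predictive for a window of length T is Negative Binomial with variance T·α'·(β'+T)/β'² = 7·152·(107/2)/(8649/4) = 227696/8649.

227696/8649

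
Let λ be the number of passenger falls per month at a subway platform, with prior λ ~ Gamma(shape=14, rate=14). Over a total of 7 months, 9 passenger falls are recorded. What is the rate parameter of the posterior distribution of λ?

21

Total count 9 over total exposure 7 months.
The Gamma prior is conjugate for the Poisson rate, so λ | data ~ Gamma(14+9, 14+7) = Gamma(23, 21).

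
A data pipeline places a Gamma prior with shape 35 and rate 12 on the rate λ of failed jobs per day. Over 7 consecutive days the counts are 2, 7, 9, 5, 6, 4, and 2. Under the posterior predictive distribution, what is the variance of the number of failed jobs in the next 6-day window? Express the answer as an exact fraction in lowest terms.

10500/361

Total count: 2 + 7 + 9 + 5 + 6 + 4 + 2 = 35.
Total exposure: 7 days.
Posterior: α' = 35 + 35 = 70, β' = 12 + 7 = 19.
The posterior predictive for a window of length T is Negative Binomial with variance T·α'·(β'+T)/β'² = 6·70·25/361 = 10500/361.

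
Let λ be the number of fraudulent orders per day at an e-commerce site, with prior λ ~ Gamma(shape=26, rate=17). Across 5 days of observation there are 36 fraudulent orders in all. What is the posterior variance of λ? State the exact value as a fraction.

31/242

Total count 36 over total exposure 5 days.
The Gamma prior is conjugate for the Poisson rate, so λ | data ~ Gamma(26+36, 17+5) = Gamma(62, 22).
Posterior variance = α'/β'² = 62/484 = 31/242.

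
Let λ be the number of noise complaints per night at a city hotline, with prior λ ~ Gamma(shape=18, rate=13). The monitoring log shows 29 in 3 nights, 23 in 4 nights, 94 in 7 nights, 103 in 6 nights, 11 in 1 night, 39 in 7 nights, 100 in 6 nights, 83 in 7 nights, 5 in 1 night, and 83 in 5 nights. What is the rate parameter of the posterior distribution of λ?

60

Total count: 29 + 23 + 94 + 103 + 11 + 39 + 100 + 83 + 5 + 83 = 570.
Total exposure: 3 + 4 + 7 + 6 + 1 + 7 + 6 + 7 + 1 + 5 = 47 nights.
Posterior: α' = 18 + 570 = 588, β' = 13 + 47 = 60.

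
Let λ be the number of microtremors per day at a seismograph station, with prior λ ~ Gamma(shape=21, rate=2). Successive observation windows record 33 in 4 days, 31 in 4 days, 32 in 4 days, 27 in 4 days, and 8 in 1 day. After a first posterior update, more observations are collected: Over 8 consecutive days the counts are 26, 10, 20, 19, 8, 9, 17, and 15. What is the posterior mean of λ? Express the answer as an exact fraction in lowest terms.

Total count: 33 + 31 + 32 + 27 + 8 = 131.
Total exposure: 4 + 4 + 4 + 4 + 1 = 17 days.
After the first batch: Gamma(21 + 131, 2 + 17) = Gamma(152, 19).
Total count: 26 + 10 + 20 + 19 + 8 + 9 + 17 + 15 = 124.
Total exposure: 8 days.
After the second batch: Gamma(152 + 124, 19 + 8) = Gamma(276, 27).
Posterior mean = α'/β' = 276/27 = 92/9.

92/9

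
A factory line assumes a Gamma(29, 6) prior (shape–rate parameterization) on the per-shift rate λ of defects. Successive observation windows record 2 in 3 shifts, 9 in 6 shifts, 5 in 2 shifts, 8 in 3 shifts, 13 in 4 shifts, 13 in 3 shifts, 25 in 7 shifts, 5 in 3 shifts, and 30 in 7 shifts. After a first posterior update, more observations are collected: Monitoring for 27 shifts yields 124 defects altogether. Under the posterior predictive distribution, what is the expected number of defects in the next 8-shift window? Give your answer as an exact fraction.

Total count: 2 + 9 + 5 + 8 + 13 + 13 + 25 + 5 + 30 = 110.
Total exposure: 3 + 6 + 2 + 3 + 4 + 3 + 7 + 3 + 7 = 38 shifts.
After the first batch: Gamma(29 + 110, 6 + 38) = Gamma(139, 44).
Total count 124 over total exposure 27 shifts.
After the second batch: Gamma(139 + 124, 44 + 27) = Gamma(263, 71).
Predictive mean over an 8-shift window = T·E[λ|data] = 8·263/71 = 2104/71.

2104/71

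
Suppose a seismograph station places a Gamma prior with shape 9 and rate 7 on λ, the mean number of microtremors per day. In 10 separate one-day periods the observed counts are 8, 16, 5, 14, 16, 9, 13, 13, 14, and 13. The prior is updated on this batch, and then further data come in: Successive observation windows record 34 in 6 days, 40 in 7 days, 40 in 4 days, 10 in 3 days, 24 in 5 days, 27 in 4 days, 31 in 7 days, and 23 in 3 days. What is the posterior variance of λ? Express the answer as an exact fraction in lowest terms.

359/3136

Total count: 8 + 16 + 5 + 14 + 16 + 9 + 13 + 13 + 14 + 13 = 121.
Total exposure: 10 days.
After the first batch: Gamma(9 + 121, 7 + 10) = Gamma(130, 17).
Total count: 34 + 40 + 40 + 10 + 24 + 27 + 31 + 23 = 229.
Total exposure: 6 + 7 + 4 + 3 + 5 + 4 + 7 + 3 = 39 days.
After the second batch: Gamma(130 + 229, 17 + 39) = Gamma(359, 56).
Posterior variance = α'/β'² = 359/3136.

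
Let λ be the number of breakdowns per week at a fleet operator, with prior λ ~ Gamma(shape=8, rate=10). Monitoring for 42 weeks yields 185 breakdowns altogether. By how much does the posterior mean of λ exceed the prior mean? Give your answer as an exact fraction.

Total count 185 over total exposure 42 weeks.
Gamma(α, β) with Poisson data over total exposure Σt gives posterior Gamma(α+Σx, β+Σt) = Gamma(193, 52).
Posterior mean = 193/52 = 193/52; prior mean = 8/10 = 4/5. Difference = 193/52 − 4/5 = 757/260.

757/260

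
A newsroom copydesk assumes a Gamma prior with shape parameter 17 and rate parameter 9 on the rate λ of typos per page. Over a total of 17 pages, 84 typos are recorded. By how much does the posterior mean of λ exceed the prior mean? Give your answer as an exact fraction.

467/234

Total count 84 over total exposure 17 pages.
The Gamma prior is conjugate for the Poisson rate, so λ | data ~ Gamma(17+84, 9+17) = Gamma(101, 26).
Posterior mean = 101/26 = 101/26; prior mean = 17/9 = 17/9. Difference = 101/26 − 17/9 = 467/234.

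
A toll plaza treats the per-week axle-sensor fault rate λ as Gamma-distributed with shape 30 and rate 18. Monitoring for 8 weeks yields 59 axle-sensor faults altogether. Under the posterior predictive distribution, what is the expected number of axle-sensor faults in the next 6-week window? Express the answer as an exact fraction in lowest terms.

267/13

Total count 59 over total exposure 8 weeks.
By Gamma–Poisson conjugacy, the posterior is Gamma(α + Σx, β + Σt) = Gamma(30 + 59, 18 + 8) = Gamma(89, 26).
Predictive mean over a 6-week window = T·E[λ|data] = 6·89/26 = 267/13.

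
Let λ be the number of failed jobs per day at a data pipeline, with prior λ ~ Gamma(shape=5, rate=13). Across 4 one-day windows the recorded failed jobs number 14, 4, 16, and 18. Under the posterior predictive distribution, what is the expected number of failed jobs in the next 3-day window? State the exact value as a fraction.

171/17

Total count: 14 + 4 + 16 + 18 = 52.
Total exposure: 4 days.
Gamma(α, β) with Poisson data over total exposure Σt gives posterior Gamma(α+Σx, β+Σt) = Gamma(57, 17).
Predictive mean over a 3-day window = T·E[λ|data] = 3·57/17 = 171/17.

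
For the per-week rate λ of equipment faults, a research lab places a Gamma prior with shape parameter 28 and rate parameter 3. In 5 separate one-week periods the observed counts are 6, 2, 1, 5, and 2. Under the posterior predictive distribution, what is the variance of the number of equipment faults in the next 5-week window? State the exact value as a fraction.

Total count: 6 + 2 + 1 + 5 + 2 = 16.
Total exposure: 5 weeks.
The Gamma prior is conjugate for the Poisson rate, so λ | data ~ Gamma(28+16, 3+5) = Gamma(44, 8).
The posterior predictive for a window of length T is Negative Binomial with variance T·α'·(β'+T)/β'² = 5·44·13/64 = 715/16.

715/16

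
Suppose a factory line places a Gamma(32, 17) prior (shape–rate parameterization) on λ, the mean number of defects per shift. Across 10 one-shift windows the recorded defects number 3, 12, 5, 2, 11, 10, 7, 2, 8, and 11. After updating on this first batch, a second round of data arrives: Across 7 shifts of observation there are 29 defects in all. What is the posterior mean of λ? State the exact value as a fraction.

66/17

Total count: 3 + 12 + 5 + 2 + 11 + 10 + 7 + 2 + 8 + 11 = 71.
Total exposure: 10 shifts.
After the first batch: Gamma(32 + 71, 17 + 10) = Gamma(103, 27).
Total count 29 over total exposure 7 shifts.
After the second batch: Gamma(103 + 29, 27 + 7) = Gamma(132, 34).
Posterior mean = α'/β' = 132/34 = 66/17.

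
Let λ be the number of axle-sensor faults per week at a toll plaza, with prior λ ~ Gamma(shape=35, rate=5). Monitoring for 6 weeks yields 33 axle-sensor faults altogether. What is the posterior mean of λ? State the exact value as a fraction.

68/11

Total count 33 over total exposure 6 weeks.
By Gamma–Poisson conjugacy, the posterior is Gamma(α + Σx, β + Σt) = Gamma(35 + 33, 5 + 6) = Gamma(68, 11).
Posterior mean = α'/β' = 68/11.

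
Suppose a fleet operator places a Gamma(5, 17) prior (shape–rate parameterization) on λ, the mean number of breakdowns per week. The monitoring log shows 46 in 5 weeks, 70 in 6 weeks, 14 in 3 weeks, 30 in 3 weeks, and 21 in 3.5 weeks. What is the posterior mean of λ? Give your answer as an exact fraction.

Total count: 46 + 70 + 14 + 30 + 21 = 181.
Total exposure: 5 + 6 + 3 + 3 + 3.5 = 20.5 weeks.
By Gamma–Poisson conjugacy, the posterior is Gamma(α + Σx, β + Σt) = Gamma(5 + 181, 17 + 20.5) = Gamma(186, 75/2).
Posterior mean = α'/β' = 186/(75/2) = 124/25.

124/25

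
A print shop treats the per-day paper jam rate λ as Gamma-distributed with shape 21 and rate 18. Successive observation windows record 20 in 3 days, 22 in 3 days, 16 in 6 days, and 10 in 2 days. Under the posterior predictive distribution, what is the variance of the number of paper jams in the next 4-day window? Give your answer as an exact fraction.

801/64

Total count: 20 + 22 + 16 + 10 = 68.
Total exposure: 3 + 3 + 6 + 2 = 14 days.
By Gamma–Poisson conjugacy, the posterior is Gamma(α + Σx, β + Σt) = Gamma(21 + 68, 18 + 14) = Gamma(89, 32).
The posterior predictive for a window of length T is Negative Binomial with variance T·α'·(β'+T)/β'² = 4·89·36/1024 = 801/64.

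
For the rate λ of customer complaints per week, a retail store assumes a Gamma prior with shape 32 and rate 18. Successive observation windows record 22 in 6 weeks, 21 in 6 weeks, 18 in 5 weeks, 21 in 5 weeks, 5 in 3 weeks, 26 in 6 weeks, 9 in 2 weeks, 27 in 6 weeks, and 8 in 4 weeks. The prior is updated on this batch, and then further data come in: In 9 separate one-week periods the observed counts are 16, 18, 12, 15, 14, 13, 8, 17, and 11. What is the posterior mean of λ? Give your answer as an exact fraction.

Total count: 22 + 21 + 18 + 21 + 5 + 26 + 9 + 27 + 8 = 157.
Total exposure: 6 + 6 + 5 + 5 + 3 + 6 + 2 + 6 + 4 = 43 weeks.
After the first batch: Gamma(32 + 157, 18 + 43) = Gamma(189, 61).
Total count: 16 + 18 + 12 + 15 + 14 + 13 + 8 + 17 + 11 = 124.
Total exposure: 9 weeks.
After the second batch: Gamma(189 + 124, 61 + 9) = Gamma(313, 70).
Posterior mean = α'/β' = 313/70.

313/70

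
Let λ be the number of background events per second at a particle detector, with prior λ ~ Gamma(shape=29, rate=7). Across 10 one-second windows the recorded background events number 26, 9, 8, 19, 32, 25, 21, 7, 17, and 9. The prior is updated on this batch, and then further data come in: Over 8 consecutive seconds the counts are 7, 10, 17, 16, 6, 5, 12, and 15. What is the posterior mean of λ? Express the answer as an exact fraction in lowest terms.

58/5

Total count: 26 + 9 + 8 + 19 + 32 + 25 + 21 + 7 + 17 + 9 = 173.
Total exposure: 10 seconds.
After the first batch: Gamma(29 + 173, 7 + 10) = Gamma(202, 17).
Total count: 7 + 10 + 17 + 16 + 6 + 5 + 12 + 15 = 88.
Total exposure: 8 seconds.
After the second batch: Gamma(202 + 88, 17 + 8) = Gamma(290, 25).
Posterior mean = α'/β' = 290/25 = 58/5.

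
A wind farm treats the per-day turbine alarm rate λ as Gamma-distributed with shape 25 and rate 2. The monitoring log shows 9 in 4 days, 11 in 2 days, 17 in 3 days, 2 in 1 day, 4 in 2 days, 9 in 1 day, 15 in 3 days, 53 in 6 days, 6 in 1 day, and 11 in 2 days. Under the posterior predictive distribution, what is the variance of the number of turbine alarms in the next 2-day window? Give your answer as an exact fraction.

116/9

Total count: 9 + 11 + 17 + 2 + 4 + 9 + 15 + 53 + 6 + 11 = 137.
Total exposure: 4 + 2 + 3 + 1 + 2 + 1 + 3 + 6 + 1 + 2 = 25 days.
Conjugate update: add total count to the shape and total exposure to the rate, giving Gamma(162, 27).
The posterior predictive for a window of length T is Negative Binomial with variance T·α'·(β'+T)/β'² = 2·162·29/729 = 116/9.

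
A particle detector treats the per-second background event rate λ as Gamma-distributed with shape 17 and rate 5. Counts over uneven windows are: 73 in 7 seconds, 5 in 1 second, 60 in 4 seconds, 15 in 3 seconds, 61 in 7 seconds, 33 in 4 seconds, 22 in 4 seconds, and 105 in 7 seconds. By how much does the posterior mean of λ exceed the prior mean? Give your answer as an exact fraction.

1241/210

Total count: 73 + 5 + 60 + 15 + 61 + 33 + 22 + 105 = 374.
Total exposure: 7 + 1 + 4 + 3 + 7 + 4 + 4 + 7 = 37 seconds.
By Gamma–Poisson conjugacy, the posterior is Gamma(α + Σx, β + Σt) = Gamma(17 + 374, 5 + 37) = Gamma(391, 42).
Posterior mean = 391/42 = 391/42; prior mean = 17/5 = 17/5. Difference = 391/42 − 17/5 = 1241/210.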